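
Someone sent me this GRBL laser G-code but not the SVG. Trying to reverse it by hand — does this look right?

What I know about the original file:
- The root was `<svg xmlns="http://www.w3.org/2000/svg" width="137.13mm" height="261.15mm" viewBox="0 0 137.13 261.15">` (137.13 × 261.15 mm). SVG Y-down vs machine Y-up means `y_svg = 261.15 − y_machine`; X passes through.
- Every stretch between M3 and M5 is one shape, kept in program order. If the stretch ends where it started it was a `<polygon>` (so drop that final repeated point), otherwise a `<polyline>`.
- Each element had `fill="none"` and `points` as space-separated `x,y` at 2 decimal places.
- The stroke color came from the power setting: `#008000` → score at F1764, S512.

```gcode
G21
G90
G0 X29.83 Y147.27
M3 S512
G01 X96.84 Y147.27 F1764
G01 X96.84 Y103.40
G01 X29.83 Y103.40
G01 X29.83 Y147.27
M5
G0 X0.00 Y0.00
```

<svg xmlns="http://www.w3.org/2000/svg" width="137.13mm" height="261.15mm" viewBox="0 0 137.13 261.15">
  <polygon points="29.83,113.88 96.84,113.88 96.84,157.75 29.83,157.75" fill="none" stroke="#008000"/>
</svg>

y_svg = 261.15 − y_m. Every run uses S512, so all elements get stroke `#008000` (score).

[1] closed run; points: 29.83,113.88 96.84,113.88 96.84,157.75 29.83,157.75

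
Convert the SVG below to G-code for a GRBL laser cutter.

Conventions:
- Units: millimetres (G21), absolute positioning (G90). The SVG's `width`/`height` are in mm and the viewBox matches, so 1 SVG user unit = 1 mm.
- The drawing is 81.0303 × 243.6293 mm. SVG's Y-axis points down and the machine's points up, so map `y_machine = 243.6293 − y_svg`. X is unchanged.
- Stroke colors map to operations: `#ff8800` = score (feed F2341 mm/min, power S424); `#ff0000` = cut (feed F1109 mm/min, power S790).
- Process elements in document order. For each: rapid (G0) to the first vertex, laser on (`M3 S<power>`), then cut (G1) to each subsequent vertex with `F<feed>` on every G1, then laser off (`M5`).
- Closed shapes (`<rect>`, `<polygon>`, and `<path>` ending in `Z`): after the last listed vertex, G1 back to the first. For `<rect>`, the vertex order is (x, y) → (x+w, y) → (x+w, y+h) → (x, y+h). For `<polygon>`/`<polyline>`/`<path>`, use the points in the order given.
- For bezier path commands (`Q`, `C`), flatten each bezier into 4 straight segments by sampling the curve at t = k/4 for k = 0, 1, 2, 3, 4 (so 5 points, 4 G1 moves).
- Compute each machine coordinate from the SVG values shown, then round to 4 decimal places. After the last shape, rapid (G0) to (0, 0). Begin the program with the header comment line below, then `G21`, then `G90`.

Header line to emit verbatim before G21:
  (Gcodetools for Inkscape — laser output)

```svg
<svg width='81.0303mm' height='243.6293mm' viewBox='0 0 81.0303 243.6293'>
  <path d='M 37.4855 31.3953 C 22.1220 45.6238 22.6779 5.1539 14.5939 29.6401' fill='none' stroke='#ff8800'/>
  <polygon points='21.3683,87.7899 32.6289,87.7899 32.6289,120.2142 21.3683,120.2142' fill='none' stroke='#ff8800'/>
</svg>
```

(Gcodetools for Inkscape — laser output)
G21
G90
G0 X37.4855 Y212.2340
M3 S424
G1 X28.5640 Y209.9490 F2341
G1 X23.3099 Y216.9582 F2341
G1 X19.4207 Y222.0442 F2341
G1 X14.5939 Y213.9892 F2341
M5
G0 X21.3683 Y155.8394
M3 S424
G1 X32.6289 Y155.8394 F2341
G1 X32.6289 Y123.4151 F2341
G1 X21.3683 Y123.4151 F2341
G1 X21.3683 Y155.8394 F2341
M5
G0 X0.0000 Y0.0000

Since the viewBox matches the mm dimensions, user units are millimetres directly. The only transform is the Y-flip y_m = 243.6293 − y_svg.

Shape 1 is a cubic bezier drawn with `<path>`. Its stroke #ff8800 means score at S424, F2341. After flipping Y the toolpath is (37.4855,212.2340) → (28.5640,209.9490) → (23.3099,216.9582) → (19.4207,222.0442) → (14.5939,213.9892).

Shape 2 is a rectangle drawn with `<polygon>`. Its stroke #ff8800 means score at S424, F2341. After flipping Y the toolpath is (21.3683,155.8394) → (32.6289,155.8394) → (32.6289,123.4151) → (21.3683,123.4151) → (21.3683,155.8394), returning to the start.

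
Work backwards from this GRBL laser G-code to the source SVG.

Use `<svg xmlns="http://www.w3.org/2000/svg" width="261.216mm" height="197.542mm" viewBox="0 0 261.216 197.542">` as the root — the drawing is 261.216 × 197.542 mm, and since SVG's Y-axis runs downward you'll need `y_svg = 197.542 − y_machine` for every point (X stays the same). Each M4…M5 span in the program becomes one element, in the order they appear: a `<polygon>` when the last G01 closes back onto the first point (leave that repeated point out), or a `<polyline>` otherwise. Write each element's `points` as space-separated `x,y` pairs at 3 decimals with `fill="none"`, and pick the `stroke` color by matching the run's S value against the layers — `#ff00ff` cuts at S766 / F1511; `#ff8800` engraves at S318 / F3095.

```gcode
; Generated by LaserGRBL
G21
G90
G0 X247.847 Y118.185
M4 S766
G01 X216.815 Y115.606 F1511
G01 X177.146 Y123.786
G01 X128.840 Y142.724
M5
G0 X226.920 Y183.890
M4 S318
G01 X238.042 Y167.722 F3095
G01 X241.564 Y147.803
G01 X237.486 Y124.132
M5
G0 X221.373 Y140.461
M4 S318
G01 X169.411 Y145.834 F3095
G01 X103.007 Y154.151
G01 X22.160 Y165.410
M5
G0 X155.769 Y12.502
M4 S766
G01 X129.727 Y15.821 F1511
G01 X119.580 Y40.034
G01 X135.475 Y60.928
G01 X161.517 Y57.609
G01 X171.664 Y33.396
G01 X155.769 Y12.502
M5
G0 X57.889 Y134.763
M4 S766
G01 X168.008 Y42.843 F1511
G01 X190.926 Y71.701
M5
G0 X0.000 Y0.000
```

Machine Y-up, SVG Y-down with viewBox height 197.542, so y_svg = 197.542 − y_machine; X carries over.

Run 1: power S766 maps to stroke `#ff00ff` (cut). The run is open, so emit a `<polyline>` with points (Y-flipped): 247.847,79.357 216.815,81.936 177.146,73.756 128.840,54.818.

Run 2: S318 ⇒ engrave layer `#ff8800`. The run is open, so emit a `<polyline>` with points (Y-flipped): 226.920,13.652 238.042,29.820 241.564,49.739 237.486,73.410.

Run 3: the run's S318 means `#ff8800` (engrave). The run is open, so emit a `<polyline>` with points (Y-flipped): 221.373,57.081 169.411,51.708 103.007,43.391 22.160,32.132.

Run 4: the run's S766 means `#ff00ff` (cut). The run returns to its start, so emit a `<polygon>` with points (Y-flipped): 155.769,185.040 129.727,181.721 119.580,157.508 135.475,136.614 161.517,139.933 171.664,164.146.

Run 5: S766 ⇒ cut layer `#ff00ff`. The run is open, so emit a `<polyline>` with points (Y-flipped): 57.889,62.779 168.008,154.699 190.926,125.841.

<svg xmlns="http://www.w3.org/2000/svg" width="261.216mm" height="197.542mm" viewBox="0 0 261.216 197.542">
  <polyline points="247.847,79.357 216.815,81.936 177.146,73.756 128.840,54.818" fill="none" stroke="#ff00ff"/>
  <polyline points="226.920,13.652 238.042,29.820 241.564,49.739 237.486,73.410" fill="none" stroke="#ff8800"/>
  <polyline points="221.373,57.081 169.411,51.708 103.007,43.391 22.160,32.132" fill="none" stroke="#ff8800"/>
  <polygon points="155.769,185.040 129.727,181.721 119.580,157.508 135.475,136.614 161.517,139.933 171.664,164.146" fill="none" stroke="#ff00ff"/>
  <polyline points="57.889,62.779 168.008,154.699 190.926,125.841" fill="none" stroke="#ff00ff"/>
</svg>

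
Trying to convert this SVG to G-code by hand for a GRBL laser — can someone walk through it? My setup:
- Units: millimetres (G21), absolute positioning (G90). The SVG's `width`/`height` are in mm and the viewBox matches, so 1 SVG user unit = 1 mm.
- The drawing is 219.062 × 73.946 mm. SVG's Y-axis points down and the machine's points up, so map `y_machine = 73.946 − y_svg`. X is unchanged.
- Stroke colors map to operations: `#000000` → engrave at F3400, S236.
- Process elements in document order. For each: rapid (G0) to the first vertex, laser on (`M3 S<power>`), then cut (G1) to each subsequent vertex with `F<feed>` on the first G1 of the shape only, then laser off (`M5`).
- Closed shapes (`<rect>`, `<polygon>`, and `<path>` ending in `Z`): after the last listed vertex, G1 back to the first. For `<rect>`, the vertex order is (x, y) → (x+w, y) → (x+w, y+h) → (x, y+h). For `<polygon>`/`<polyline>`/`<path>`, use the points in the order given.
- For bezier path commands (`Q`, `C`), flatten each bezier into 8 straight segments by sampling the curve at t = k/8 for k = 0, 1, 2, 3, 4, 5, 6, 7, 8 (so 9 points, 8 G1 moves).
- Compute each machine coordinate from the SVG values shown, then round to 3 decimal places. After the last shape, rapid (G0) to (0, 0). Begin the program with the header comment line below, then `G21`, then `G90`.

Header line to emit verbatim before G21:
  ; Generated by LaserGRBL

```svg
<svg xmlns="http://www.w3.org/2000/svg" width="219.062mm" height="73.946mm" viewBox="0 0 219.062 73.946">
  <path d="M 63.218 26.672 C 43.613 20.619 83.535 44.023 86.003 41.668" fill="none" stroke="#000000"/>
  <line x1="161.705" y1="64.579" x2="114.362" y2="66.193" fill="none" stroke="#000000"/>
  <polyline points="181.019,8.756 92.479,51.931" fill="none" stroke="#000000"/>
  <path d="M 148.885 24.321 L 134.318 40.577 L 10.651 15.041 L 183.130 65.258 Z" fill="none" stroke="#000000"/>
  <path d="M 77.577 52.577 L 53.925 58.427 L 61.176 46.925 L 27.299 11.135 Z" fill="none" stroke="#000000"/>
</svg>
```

Since the viewBox matches the mm dimensions, user units are millimetres directly. The only transform is the Y-flip y_m = 73.946 − y_svg.

Shape 1 is a cubic bezier drawn with `<path>`. Its stroke #000000 means engrave at S236, F3400. After flipping Y the toolpath is (63.218,47.274) → (58.467,48.271) → (58.160,47.153) → (61.161,44.568) → (66.333,41.163) → (72.540,37.584) → (78.645,34.479) → (83.511,32.494) → (86.003,32.278).

Shape 2 is a line segment drawn with `<line>`. Its stroke #000000 means engrave at S236, F3400. After flipping Y the toolpath is (161.705,9.367) → (114.362,7.753).

Shape 3 is a line segment drawn with `<polyline>`. Its stroke #000000 means engrave at S236, F3400. After flipping Y the toolpath is (181.019,65.190) → (92.479,22.015).

Shape 4 is a closed polygon drawn with `<path>`. Its stroke #000000 means engrave at S236, F3400. After flipping Y the toolpath is (148.885,49.625) → (134.318,33.369) → (10.651,58.905) → (183.130,8.688) → (148.885,49.625), returning to the start.

Shape 5 is a closed polygon drawn with `<path>`. Its stroke #000000 means engrave at S236, F3400. After flipping Y the toolpath is (77.577,21.369) → (53.925,15.519) → (61.176,27.021) → (27.299,62.811) → (77.577,21.369), returning to the start.

; Generated by LaserGRBL
G21
G90
G0 X63.218 Y47.274
M3 S236
G1 X58.467 Y48.271 F3400
G1 X58.160 Y47.153
G1 X61.161 Y44.568
G1 X66.333 Y41.163
G1 X72.540 Y37.584
G1 X78.645 Y34.479
G1 X83.511 Y32.494
G1 X86.003 Y32.278
M5
G0 X161.705 Y9.367
M3 S236
G1 X114.362 Y7.753 F3400
M5
G0 X181.019 Y65.190
M3 S236
G1 X92.479 Y22.015 F3400
M5
G0 X148.885 Y49.625
M3 S236
G1 X134.318 Y33.369 F3400
G1 X10.651 Y58.905
G1 X183.130 Y8.688
G1 X148.885 Y49.625
M5
G0 X77.577 Y21.369
M3 S236
G1 X53.925 Y15.519 F3400
G1 X61.176 Y27.021
G1 X27.299 Y62.811
G1 X77.577 Y21.369
M5
G0 X0.000 Y0.000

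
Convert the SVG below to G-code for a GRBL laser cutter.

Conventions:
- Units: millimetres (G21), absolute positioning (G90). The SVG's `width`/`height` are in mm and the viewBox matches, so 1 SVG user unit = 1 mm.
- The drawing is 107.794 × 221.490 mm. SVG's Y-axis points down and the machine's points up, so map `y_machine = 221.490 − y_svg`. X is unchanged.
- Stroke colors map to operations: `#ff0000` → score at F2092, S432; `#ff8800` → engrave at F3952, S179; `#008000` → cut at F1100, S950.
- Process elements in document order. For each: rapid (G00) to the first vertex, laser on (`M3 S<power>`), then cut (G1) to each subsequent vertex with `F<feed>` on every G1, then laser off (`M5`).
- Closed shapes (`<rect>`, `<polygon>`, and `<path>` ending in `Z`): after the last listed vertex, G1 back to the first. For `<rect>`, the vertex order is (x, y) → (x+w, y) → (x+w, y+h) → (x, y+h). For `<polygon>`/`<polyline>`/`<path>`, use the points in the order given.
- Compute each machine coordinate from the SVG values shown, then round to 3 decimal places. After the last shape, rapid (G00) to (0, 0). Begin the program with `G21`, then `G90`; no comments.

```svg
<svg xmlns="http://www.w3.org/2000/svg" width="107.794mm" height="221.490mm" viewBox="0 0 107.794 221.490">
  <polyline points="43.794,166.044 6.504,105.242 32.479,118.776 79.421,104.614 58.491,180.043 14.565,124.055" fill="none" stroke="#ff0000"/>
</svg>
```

G21
G90
G00 X43.794 Y55.446
M3 S432
G1 X6.504 Y116.248 F2092
G1 X32.479 Y102.714 F2092
G1 X79.421 Y116.876 F2092
G1 X58.491 Y41.447 F2092
G1 X14.565 Y97.435 F2092
M5
G00 X0.000 Y0.000

1 u = 1 mm; y_m = 221.490 − y.

[1] `<polyline>` open polyline, #ff0000→score S432 F2092: (43.794,55.446) → (6.504,116.248) → (32.479,102.714) → (79.421,116.876) → (58.491,41.447) → (14.565,97.435)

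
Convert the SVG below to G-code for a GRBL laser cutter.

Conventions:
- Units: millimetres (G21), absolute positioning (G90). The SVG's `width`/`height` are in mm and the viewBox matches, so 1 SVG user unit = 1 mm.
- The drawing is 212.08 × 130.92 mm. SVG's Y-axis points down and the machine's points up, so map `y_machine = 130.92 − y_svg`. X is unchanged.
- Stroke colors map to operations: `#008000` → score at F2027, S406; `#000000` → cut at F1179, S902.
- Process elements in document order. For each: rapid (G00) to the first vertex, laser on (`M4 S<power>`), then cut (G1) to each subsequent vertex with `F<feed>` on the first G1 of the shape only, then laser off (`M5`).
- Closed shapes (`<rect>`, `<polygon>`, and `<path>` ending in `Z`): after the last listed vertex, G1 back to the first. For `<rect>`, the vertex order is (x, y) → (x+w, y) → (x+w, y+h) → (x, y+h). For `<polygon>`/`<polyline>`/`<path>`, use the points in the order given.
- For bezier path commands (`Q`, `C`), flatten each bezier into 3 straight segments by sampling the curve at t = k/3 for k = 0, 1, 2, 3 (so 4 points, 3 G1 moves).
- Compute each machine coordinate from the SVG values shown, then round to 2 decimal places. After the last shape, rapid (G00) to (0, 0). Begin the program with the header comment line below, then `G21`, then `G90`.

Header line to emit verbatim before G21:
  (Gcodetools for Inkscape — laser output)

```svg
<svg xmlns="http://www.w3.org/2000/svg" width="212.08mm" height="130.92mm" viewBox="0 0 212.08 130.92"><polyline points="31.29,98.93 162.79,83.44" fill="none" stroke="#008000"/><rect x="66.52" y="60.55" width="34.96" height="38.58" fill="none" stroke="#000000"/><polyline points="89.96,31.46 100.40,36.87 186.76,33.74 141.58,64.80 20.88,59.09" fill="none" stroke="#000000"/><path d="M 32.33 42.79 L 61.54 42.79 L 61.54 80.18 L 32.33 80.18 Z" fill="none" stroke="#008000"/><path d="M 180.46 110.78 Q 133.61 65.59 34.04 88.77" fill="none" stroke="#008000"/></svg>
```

(Gcodetools for Inkscape — laser output)
G21
G90
G00 X31.29 Y31.99
M4 S406
G1 X162.79 Y47.48 F2027
M5
G00 X66.52 Y70.37
M4 S902
G1 X101.48 Y70.37 F1179
G1 X101.48 Y31.79
G1 X66.52 Y31.79
G1 X66.52 Y70.37
M5
G00 X89.96 Y99.46
M4 S902
G1 X100.40 Y94.05 F1179
G1 X186.76 Y97.18
G1 X141.58 Y66.12
G1 X20.88 Y71.83
M5
G00 X32.33 Y88.13
M4 S406
G1 X61.54 Y88.13 F2027
G1 X61.54 Y50.74
G1 X32.33 Y50.74
G1 X32.33 Y88.13
M5
G00 X180.46 Y20.14
M4 S406
G1 X143.37 Y42.67 F2027
G1 X94.56 Y50.01
G1 X34.04 Y42.15
M5
G00 X0.00 Y0.00

1 u = 1 mm; y_m = 130.92 − y.

[1] `<polyline>` line segment, #008000→score S406 F2027: (31.29,31.99) → (162.79,47.48)

[2] `<rect>` rectangle, #000000→cut S902 F1179: (66.52,70.37) → (101.48,70.37) → (101.48,31.79) → (66.52,31.79) → (66.52,70.37) (closed)

[3] `<polyline>` open polyline, #000000→cut S902 F1179: (89.96,99.46) → (100.40,94.05) → (186.76,97.18) → (141.58,66.12) → (20.88,71.83)

[4] `<path>` rectangle, #008000→score S406 F2027: (32.33,88.13) → (61.54,88.13) → (61.54,50.74) → (32.33,50.74) → (32.33,88.13) (closed)

[5] `<path>` quadratic bezier, #008000→score S406 F2027: (180.46,20.14) → (143.37,42.67) → (94.56,50.01) → (34.04,42.15)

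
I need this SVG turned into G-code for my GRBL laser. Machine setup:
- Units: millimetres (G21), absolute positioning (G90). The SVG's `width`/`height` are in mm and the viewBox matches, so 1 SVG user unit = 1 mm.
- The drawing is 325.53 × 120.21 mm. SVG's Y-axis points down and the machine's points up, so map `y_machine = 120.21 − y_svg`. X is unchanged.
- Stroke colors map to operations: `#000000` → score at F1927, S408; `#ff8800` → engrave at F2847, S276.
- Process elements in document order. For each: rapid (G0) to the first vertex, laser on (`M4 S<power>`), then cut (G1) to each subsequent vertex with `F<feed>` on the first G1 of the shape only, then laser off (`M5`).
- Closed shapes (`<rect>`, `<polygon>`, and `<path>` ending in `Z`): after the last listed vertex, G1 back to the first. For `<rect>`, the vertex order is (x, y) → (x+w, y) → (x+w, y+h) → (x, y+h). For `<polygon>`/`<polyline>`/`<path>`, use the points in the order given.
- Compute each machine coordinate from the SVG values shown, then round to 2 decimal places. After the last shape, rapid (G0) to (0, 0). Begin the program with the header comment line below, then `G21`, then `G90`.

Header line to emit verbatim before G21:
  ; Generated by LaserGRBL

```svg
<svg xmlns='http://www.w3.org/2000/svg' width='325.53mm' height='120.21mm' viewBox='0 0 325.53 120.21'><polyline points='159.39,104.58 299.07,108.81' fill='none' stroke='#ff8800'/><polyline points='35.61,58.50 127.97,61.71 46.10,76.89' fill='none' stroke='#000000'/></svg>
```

viewBox `0 0 325.53 120.21` with mm width/height → 1 unit = 1 mm. Flip: y_m = 120.21 − y_svg.

**Shape 1** — `<polyline>` line segment, stroke `#ff8800` → engrave (S276, F2847). Machine vertices: (159.39,15.63) → (299.07,11.40). Open path.

**Shape 2** — `<polyline>` open polyline, stroke `#000000` → score (S408, F1927). Machine vertices: (35.61,61.71) → (127.97,58.50) → (46.10,43.32). Open path.

; Generated by LaserGRBL
G21
G90
G0 X159.39 Y15.63
M4 S276
G1 X299.07 Y11.40 F2847
M5
G0 X35.61 Y61.71
M4 S408
G1 X127.97 Y58.50 F1927
G1 X46.10 Y43.32
M5
G0 X0.00 Y0.00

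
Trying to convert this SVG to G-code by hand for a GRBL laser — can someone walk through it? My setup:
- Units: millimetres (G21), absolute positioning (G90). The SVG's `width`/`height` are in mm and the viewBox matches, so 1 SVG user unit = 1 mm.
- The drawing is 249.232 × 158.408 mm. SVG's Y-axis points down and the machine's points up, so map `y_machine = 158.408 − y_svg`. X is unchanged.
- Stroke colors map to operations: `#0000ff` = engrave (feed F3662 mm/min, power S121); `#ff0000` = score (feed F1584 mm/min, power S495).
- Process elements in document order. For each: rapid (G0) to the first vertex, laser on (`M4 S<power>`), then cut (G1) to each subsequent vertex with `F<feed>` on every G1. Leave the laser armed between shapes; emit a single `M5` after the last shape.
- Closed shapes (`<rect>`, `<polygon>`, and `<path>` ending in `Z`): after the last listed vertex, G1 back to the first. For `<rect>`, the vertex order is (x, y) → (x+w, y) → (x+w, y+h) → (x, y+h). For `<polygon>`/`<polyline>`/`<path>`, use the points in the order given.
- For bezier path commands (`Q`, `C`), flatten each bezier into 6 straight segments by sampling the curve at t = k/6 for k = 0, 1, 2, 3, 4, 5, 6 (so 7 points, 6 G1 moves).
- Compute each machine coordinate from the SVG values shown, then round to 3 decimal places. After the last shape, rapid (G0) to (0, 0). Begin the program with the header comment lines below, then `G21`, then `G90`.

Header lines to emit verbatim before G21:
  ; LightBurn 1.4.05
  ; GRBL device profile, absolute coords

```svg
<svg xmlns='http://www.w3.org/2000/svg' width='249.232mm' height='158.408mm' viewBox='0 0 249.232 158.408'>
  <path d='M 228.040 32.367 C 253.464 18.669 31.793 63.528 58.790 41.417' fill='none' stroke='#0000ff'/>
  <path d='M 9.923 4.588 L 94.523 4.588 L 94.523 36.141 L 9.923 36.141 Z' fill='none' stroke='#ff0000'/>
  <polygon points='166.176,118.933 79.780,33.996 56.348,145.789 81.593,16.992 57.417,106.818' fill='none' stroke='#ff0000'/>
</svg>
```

Since the viewBox matches the mm dimensions, user units are millimetres directly. The only transform is the Y-flip y_m = 158.408 − y_svg.

Shape 1 is a cubic bezier drawn with `<path>`. Its stroke #0000ff means engrave at S121, F3662. After flipping Y the toolpath is (228.040,126.041) → (222.456,128.591) → (189.461,124.869) → (142.825,118.361) → (96.321,112.554) → (63.719,110.935) → (58.790,116.991).

Shape 2 is a rectangle drawn with `<path>`. Its stroke #ff0000 means score at S495, F1584. After flipping Y the toolpath is (9.923,153.820) → (94.523,153.820) → (94.523,122.267) → (9.923,122.267) → (9.923,153.820), returning to the start.

Shape 3 is a closed polygon drawn with `<polygon>`. Its stroke #ff0000 means score at S495, F1584. After flipping Y the toolpath is (166.176,39.475) → (79.780,124.412) → (56.348,12.619) → (81.593,141.416) → (57.417,51.590) → (166.176,39.475), returning to the start.

; LightBurn 1.4.05
; GRBL device profile, absolute coords
G21
G90
G0 X228.040 Y126.041
M4 S121
G1 X222.456 Y128.591 F3662
G1 X189.461 Y124.869 F3662
G1 X142.825 Y118.361 F3662
G1 X96.321 Y112.554 F3662
G1 X63.719 Y110.935 F3662
G1 X58.790 Y116.991 F3662
G0 X9.923 Y153.820
M4 S495
G1 X94.523 Y153.820 F1584
G1 X94.523 Y122.267 F1584
G1 X9.923 Y122.267 F1584
G1 X9.923 Y153.820 F1584
G0 X166.176 Y39.475
M4 S495
G1 X79.780 Y124.412 F1584
G1 X56.348 Y12.619 F1584
G1 X81.593 Y141.416 F1584
G1 X57.417 Y51.590 F1584
G1 X166.176 Y39.475 F1584
M5
G0 X0.000 Y0.000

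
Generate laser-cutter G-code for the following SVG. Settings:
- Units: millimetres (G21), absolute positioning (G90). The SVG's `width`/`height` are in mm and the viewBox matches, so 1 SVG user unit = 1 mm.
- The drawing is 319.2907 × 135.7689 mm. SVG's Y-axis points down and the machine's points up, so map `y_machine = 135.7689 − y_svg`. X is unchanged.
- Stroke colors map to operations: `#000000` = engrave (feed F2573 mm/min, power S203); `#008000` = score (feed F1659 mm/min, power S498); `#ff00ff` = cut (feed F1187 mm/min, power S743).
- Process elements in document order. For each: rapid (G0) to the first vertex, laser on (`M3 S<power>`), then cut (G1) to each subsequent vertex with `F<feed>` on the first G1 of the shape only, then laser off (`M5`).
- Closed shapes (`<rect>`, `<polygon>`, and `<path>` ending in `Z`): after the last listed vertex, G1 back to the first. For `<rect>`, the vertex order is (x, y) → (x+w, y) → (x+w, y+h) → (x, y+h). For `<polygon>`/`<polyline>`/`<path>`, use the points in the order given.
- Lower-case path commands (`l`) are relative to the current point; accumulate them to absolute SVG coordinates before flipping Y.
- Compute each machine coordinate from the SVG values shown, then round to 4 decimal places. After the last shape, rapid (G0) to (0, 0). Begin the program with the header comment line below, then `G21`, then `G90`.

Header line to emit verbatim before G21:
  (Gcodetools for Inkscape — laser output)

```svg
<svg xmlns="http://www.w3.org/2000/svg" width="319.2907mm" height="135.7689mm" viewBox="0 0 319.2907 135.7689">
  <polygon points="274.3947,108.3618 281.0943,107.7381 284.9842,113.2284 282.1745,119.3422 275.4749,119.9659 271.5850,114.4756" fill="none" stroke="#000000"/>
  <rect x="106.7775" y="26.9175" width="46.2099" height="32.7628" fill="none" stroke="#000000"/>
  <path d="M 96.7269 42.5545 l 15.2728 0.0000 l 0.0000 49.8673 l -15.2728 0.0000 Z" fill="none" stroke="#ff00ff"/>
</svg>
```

(Gcodetools for Inkscape — laser output)
G21
G90
G0 X274.3947 Y27.4071
M3 S203
G1 X281.0943 Y28.0308 F2573
G1 X284.9842 Y22.5405
G1 X282.1745 Y16.4267
G1 X275.4749 Y15.8030
G1 X271.5850 Y21.2933
G1 X274.3947 Y27.4071
M5
G0 X106.7775 Y108.8514
M3 S203
G1 X152.9874 Y108.8514 F2573
G1 X152.9874 Y76.0886
G1 X106.7775 Y76.0886
G1 X106.7775 Y108.8514
M5
G0 X96.7269 Y93.2144
M3 S743
G1 X111.9997 Y93.2144 F1187
G1 X111.9997 Y43.3471
G1 X96.7269 Y43.3471
G1 X96.7269 Y93.2144
M5
G0 X0.0000 Y0.0000

1 u = 1 mm; y_m = 135.7689 − y.

[1] `<polygon>` regular polygon, #000000→engrave S203 F2573: (274.3947,27.4071) → (281.0943,28.0308) → (284.9842,22.5405) → (282.1745,16.4267) → (275.4749,15.8030) → (271.5850,21.2933) → (274.3947,27.4071) (closed)

[2] `<rect>` rectangle, #000000→engrave S203 F2573: (106.7775,108.8514) → (152.9874,108.8514) → (152.9874,76.0886) → (106.7775,76.0886) → (106.7775,108.8514) (closed)

[3] `<path>` rectangle, #ff00ff→cut S743 F1187: (96.7269,93.2144) → (111.9997,93.2144) → (111.9997,43.3471) → (96.7269,43.3471) → (96.7269,93.2144) (closed)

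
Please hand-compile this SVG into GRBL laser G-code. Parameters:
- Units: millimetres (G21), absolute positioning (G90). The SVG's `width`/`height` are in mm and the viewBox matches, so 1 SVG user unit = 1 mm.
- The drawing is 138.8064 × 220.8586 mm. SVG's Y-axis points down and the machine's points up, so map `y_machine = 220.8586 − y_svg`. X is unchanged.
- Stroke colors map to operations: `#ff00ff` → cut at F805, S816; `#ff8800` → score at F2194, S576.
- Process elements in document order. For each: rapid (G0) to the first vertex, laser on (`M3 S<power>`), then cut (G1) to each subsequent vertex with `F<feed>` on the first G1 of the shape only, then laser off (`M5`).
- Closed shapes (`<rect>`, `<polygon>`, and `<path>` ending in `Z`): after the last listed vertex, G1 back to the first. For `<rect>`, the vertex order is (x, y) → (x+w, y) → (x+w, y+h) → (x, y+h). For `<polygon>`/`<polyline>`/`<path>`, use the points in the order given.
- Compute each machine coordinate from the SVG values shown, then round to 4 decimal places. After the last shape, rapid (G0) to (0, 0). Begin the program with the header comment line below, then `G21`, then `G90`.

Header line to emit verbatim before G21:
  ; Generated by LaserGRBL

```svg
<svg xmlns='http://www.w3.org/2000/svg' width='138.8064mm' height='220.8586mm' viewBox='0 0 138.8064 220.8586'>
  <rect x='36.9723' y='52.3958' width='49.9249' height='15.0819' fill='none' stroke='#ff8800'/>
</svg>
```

Since the viewBox matches the mm dimensions, user units are millimetres directly. The only transform is the Y-flip y_m = 220.8586 − y_svg.

Shape 1 is a rectangle drawn with `<rect>`. Its stroke #ff8800 means score at S576, F2194. After flipping Y the toolpath is (36.9723,168.4628) → (86.8972,168.4628) → (86.8972,153.3809) → (36.9723,153.3809) → (36.9723,168.4628), returning to the start.

; Generated by LaserGRBL
G21
G90
G0 X36.9723 Y168.4628
M3 S576
G1 X86.8972 Y168.4628 F2194
G1 X86.8972 Y153.3809
G1 X36.9723 Y153.3809
G1 X36.9723 Y168.4628
M5
G0 X0.0000 Y0.0000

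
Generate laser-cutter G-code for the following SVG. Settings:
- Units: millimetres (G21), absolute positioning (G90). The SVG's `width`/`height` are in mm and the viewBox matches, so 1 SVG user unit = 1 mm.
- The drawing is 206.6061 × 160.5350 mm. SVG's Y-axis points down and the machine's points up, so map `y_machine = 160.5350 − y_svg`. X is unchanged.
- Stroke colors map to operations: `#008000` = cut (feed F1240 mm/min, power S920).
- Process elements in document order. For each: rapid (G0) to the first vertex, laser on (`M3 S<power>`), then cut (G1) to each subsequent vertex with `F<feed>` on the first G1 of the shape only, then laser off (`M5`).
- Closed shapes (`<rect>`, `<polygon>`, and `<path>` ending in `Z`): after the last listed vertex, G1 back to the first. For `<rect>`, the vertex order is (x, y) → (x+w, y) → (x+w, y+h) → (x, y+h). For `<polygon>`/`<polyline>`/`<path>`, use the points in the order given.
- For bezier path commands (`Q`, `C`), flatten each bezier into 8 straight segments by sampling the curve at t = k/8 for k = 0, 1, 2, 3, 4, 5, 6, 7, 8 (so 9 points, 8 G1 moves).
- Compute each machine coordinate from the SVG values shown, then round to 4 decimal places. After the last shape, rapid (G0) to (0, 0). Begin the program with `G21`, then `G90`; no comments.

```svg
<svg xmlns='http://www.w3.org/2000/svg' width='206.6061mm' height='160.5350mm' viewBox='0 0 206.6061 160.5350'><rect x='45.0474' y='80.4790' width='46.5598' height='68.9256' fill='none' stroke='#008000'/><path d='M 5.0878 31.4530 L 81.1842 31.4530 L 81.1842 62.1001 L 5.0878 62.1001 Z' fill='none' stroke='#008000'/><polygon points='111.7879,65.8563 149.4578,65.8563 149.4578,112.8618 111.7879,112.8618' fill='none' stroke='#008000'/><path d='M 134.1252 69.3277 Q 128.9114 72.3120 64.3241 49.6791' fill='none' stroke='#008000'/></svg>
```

1 u = 1 mm; y_m = 160.5350 − y.

[1] `<rect>` rectangle, #008000→cut S920 F1240: (45.0474,80.0560) → (91.6072,80.0560) → (91.6072,11.1304) → (45.0474,11.1304) → (45.0474,80.0560) (closed)

[2] `<path>` rectangle, #008000→cut S920 F1240: (5.0878,129.0820) → (81.1842,129.0820) → (81.1842,98.4349) → (5.0878,98.4349) → (5.0878,129.0820) (closed)

[3] `<polygon>` rectangle, #008000→cut S920 F1240: (111.7879,94.6787) → (149.4578,94.6787) → (149.4578,47.6732) → (111.7879,47.6732) → (111.7879,94.6787) (closed)

[4] `<path>` quadratic bezier, #008000→cut S920 F1240: (134.1252,91.2073) → (131.8940,90.8615) → (127.8075,91.3162) → (121.8655,92.5715) → (114.0680,94.6273) → (104.4152,97.4836) → (92.9069,101.1405) → (79.5432,105.5979) → (64.3241,110.8559)

G21
G90
G0 X45.0474 Y80.0560
M3 S920
G1 X91.6072 Y80.0560 F1240
G1 X91.6072 Y11.1304
G1 X45.0474 Y11.1304
G1 X45.0474 Y80.0560
M5
G0 X5.0878 Y129.0820
M3 S920
G1 X81.1842 Y129.0820 F1240
G1 X81.1842 Y98.4349
G1 X5.0878 Y98.4349
G1 X5.0878 Y129.0820
M5
G0 X111.7879 Y94.6787
M3 S920
G1 X149.4578 Y94.6787 F1240
G1 X149.4578 Y47.6732
G1 X111.7879 Y47.6732
G1 X111.7879 Y94.6787
M5
G0 X134.1252 Y91.2073
M3 S920
G1 X131.8940 Y90.8615 F1240
G1 X127.8075 Y91.3162
G1 X121.8655 Y92.5715
G1 X114.0680 Y94.6273
G1 X104.4152 Y97.4836
G1 X92.9069 Y101.1405
G1 X79.5432 Y105.5979
G1 X64.3241 Y110.8559
M5
G0 X0.0000 Y0.0000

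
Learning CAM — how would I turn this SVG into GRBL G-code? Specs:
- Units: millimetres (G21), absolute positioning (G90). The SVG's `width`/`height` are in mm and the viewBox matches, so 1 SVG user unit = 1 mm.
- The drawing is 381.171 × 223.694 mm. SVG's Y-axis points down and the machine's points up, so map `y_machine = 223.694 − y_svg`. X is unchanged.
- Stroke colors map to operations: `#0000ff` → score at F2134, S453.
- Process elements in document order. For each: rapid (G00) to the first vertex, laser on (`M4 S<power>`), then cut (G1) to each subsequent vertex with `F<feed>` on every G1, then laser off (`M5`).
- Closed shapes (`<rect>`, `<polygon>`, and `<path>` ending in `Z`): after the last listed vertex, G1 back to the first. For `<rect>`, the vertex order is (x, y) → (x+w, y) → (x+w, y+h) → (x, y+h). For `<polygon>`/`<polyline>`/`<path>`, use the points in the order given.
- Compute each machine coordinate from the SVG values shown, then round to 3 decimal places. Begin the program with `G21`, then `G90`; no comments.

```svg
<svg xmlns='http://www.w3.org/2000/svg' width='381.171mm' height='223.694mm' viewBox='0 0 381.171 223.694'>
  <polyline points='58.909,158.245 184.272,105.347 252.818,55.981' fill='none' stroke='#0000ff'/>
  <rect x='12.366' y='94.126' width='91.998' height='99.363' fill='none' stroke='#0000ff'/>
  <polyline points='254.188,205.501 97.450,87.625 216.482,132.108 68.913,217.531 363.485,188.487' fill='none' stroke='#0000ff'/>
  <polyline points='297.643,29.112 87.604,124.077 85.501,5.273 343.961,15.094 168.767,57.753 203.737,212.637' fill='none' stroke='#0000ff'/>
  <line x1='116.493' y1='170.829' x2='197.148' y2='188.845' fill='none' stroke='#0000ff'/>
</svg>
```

G21
G90
G00 X58.909 Y65.449
M4 S453
G1 X184.272 Y118.347 F2134
G1 X252.818 Y167.713 F2134
M5
G00 X12.366 Y129.568
M4 S453
G1 X104.364 Y129.568 F2134
G1 X104.364 Y30.205 F2134
G1 X12.366 Y30.205 F2134
G1 X12.366 Y129.568 F2134
M5
G00 X254.188 Y18.193
M4 S453
G1 X97.450 Y136.069 F2134
G1 X216.482 Y91.586 F2134
G1 X68.913 Y6.163 F2134
G1 X363.485 Y35.207 F2134
M5
G00 X297.643 Y194.582
M4 S453
G1 X87.604 Y99.617 F2134
G1 X85.501 Y218.421 F2134
G1 X343.961 Y208.600 F2134
G1 X168.767 Y165.941 F2134
G1 X203.737 Y11.057 F2134
M5
G00 X116.493 Y52.865
M4 S453
G1 X197.148 Y34.849 F2134
M5

Since the viewBox matches the mm dimensions, user units are millimetres directly. The only transform is the Y-flip y_m = 223.694 − y_svg.

Shape 1 is a open polyline drawn with `<polyline>`. Its stroke #0000ff means score at S453, F2134. After flipping Y the toolpath is (58.909,65.449) → (184.272,118.347) → (252.818,167.713).

Shape 2 is a rectangle drawn with `<rect>`. Its stroke #0000ff means score at S453, F2134. After flipping Y the toolpath is (12.366,129.568) → (104.364,129.568) → (104.364,30.205) → (12.366,30.205) → (12.366,129.568), returning to the start.

Shape 3 is a open polyline drawn with `<polyline>`. Its stroke #0000ff means score at S453, F2134. After flipping Y the toolpath is (254.188,18.193) → (97.450,136.069) → (216.482,91.586) → (68.913,6.163) → (363.485,35.207).

Shape 4 is a open polyline drawn with `<polyline>`. Its stroke #0000ff means score at S453, F2134. After flipping Y the toolpath is (297.643,194.582) → (87.604,99.617) → (85.501,218.421) → (343.961,208.600) → (168.767,165.941) → (203.737,11.057).

Shape 5 is a line segment drawn with `<line>`. Its stroke #0000ff means score at S453, F2134. After flipping Y the toolpath is (116.493,52.865) → (197.148,34.849).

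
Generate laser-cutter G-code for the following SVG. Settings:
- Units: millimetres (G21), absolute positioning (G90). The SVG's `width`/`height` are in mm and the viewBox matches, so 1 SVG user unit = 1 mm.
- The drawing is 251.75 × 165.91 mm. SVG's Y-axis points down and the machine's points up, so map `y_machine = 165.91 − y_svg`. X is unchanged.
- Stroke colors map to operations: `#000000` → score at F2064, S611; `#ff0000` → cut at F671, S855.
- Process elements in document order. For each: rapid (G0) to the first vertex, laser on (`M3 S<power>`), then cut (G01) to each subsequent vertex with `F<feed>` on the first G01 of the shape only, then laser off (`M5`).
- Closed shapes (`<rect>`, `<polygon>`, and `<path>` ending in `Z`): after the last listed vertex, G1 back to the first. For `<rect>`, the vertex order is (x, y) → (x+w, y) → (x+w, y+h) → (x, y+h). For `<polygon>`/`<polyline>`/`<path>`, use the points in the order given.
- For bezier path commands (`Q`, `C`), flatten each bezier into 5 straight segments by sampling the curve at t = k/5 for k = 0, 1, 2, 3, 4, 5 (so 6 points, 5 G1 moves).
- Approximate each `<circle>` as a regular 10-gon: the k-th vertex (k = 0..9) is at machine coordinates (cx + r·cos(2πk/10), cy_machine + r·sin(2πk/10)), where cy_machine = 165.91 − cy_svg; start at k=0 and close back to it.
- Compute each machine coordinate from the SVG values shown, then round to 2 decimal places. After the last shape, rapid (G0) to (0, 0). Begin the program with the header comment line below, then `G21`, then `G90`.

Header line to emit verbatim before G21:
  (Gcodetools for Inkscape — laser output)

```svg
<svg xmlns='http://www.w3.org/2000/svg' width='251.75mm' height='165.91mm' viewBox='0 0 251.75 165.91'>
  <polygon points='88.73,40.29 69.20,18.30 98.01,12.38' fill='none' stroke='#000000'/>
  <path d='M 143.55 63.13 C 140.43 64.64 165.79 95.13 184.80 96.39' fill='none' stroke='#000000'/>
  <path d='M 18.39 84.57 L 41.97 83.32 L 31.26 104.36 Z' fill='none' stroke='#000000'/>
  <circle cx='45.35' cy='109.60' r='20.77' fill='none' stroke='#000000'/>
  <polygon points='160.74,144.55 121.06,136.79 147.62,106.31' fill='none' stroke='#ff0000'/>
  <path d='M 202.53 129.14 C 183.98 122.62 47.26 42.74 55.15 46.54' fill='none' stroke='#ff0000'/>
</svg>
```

1 u = 1 mm; y_m = 165.91 − y.

[1] `<polygon>` regular polygon, #000000→score S611 F2064: (88.73,125.62) → (69.20,147.61) → (98.01,153.53) → (88.73,125.62) (closed)

[2] `<path>` cubic bezier, #000000→score S611 F2064: (143.55,102.78) → (144.82,98.86) → (151.25,90.78) → (161.17,81.34) → (172.91,73.32) → (184.80,69.52)

[3] `<path>` regular polygon, #000000→score S611 F2064: (18.39,81.34) → (41.97,82.59) → (31.26,61.55) → (18.39,81.34) (closed)

[4] `<circle>` circle, #000000→score S611 F2064: (66.12,56.31) → (62.15,68.52) → (51.77,76.06) → (38.93,76.06) → (28.55,68.52) → (24.58,56.31) → (28.55,44.10) → (38.93,36.56) → (51.77,36.56) → (62.15,44.10) → (66.12,56.31) (closed)

[5] `<polygon>` regular polygon, #ff0000→cut S855 F671: (160.74,21.36) → (121.06,29.12) → (147.62,59.60) → (160.74,21.36) (closed)

[6] `<path>` cubic bezier, #ff0000→cut S855 F671: (202.53,36.77) → (179.32,48.23) → (140.37,69.76) → (98.28,93.81) → (65.67,112.86) → (55.15,119.37)

(Gcodetools for Inkscape — laser output)
G21
G90
G0 X88.73 Y125.62
M3 S611
G01 X69.20 Y147.61 F2064
G01 X98.01 Y153.53
G01 X88.73 Y125.62
M5
G0 X143.55 Y102.78
M3 S611
G01 X144.82 Y98.86 F2064
G01 X151.25 Y90.78
G01 X161.17 Y81.34
G01 X172.91 Y73.32
G01 X184.80 Y69.52
M5
G0 X18.39 Y81.34
M3 S611
G01 X41.97 Y82.59 F2064
G01 X31.26 Y61.55
G01 X18.39 Y81.34
M5
G0 X66.12 Y56.31
M3 S611
G01 X62.15 Y68.52 F2064
G01 X51.77 Y76.06
G01 X38.93 Y76.06
G01 X28.55 Y68.52
G01 X24.58 Y56.31
G01 X28.55 Y44.10
G01 X38.93 Y36.56
G01 X51.77 Y36.56
G01 X62.15 Y44.10
G01 X66.12 Y56.31
M5
G0 X160.74 Y21.36
M3 S855
G01 X121.06 Y29.12 F671
G01 X147.62 Y59.60
G01 X160.74 Y21.36
M5
G0 X202.53 Y36.77
M3 S855
G01 X179.32 Y48.23 F671
G01 X140.37 Y69.76
G01 X98.28 Y93.81
G01 X65.67 Y112.86
G01 X55.15 Y119.37
M5
G0 X0.00 Y0.00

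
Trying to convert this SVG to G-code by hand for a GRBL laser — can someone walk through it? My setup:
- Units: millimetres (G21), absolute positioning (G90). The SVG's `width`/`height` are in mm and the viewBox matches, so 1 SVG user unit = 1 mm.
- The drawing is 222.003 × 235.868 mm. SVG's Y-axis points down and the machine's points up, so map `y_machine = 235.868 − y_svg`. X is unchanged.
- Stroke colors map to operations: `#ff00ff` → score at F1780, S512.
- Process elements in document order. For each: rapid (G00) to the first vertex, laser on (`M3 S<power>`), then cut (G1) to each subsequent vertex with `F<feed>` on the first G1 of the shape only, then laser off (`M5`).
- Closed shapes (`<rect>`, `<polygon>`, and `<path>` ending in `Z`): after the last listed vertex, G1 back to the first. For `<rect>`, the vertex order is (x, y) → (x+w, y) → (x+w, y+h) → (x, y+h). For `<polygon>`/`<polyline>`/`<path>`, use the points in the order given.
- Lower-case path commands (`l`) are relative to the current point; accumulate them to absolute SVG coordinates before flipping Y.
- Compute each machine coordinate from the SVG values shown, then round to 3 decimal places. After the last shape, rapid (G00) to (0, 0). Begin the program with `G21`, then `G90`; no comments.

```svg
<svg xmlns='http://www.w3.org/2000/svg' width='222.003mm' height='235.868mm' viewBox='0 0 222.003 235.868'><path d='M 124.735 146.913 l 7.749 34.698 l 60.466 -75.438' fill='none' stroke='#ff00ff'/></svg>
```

Since the viewBox matches the mm dimensions, user units are millimetres directly. The only transform is the Y-flip y_m = 235.868 − y_svg.

Shape 1 is a open polyline drawn with `<path>`. Its stroke #ff00ff means score at S512, F1780. After flipping Y the toolpath is (124.735,88.955) → (132.484,54.257) → (192.950,129.695).

G21
G90
G00 X124.735 Y88.955
M3 S512
G1 X132.484 Y54.257 F1780
G1 X192.950 Y129.695
M5
G00 X0.000 Y0.000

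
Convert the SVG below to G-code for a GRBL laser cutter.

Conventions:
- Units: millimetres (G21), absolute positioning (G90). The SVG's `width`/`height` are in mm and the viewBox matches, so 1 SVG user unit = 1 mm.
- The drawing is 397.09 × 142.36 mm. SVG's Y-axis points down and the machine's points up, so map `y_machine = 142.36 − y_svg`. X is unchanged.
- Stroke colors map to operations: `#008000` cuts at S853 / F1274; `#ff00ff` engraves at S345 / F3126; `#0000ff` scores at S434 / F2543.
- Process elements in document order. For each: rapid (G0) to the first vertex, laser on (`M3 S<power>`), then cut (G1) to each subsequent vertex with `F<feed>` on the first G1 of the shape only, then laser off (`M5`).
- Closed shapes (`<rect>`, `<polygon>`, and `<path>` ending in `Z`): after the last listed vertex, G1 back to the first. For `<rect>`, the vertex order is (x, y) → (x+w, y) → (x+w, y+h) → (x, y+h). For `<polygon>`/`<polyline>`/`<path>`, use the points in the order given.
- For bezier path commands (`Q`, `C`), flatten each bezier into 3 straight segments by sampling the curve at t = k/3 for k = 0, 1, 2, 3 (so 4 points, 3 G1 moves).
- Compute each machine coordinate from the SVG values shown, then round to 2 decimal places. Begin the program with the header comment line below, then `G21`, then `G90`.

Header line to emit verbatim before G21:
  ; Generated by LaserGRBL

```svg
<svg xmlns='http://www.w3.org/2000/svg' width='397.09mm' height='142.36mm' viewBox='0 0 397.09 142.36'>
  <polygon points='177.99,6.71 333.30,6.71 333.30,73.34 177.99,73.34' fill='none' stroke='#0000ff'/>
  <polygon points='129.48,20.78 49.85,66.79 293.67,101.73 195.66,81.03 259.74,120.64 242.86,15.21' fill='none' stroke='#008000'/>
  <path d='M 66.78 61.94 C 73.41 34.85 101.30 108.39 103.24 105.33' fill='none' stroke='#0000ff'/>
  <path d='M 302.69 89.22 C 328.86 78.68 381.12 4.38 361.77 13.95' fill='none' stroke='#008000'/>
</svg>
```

1 u = 1 mm; y_m = 142.36 − y.

[1] `<polygon>` rectangle, #0000ff→score S434 F2543: (177.99,135.65) → (333.30,135.65) → (333.30,69.02) → (177.99,69.02) → (177.99,135.65) (closed)

[2] `<polygon>` closed polygon, #008000→cut S853 F1274: (129.48,121.58) → (49.85,75.57) → (293.67,40.63) → (195.66,61.33) → (259.74,21.72) → (242.86,127.15) → (129.48,121.58) (closed)

[3] `<path>` cubic bezier, #0000ff→score S434 F2543: (66.78,80.42) → (78.75,80.53) → (94.40,52.94) → (103.24,37.03)

[4] `<path>` cubic bezier, #008000→cut S853 F1274: (302.69,53.14) → (333.94,79.47) → (360.87,115.49) → (361.77,128.41)

; Generated by LaserGRBL
G21
G90
G0 X177.99 Y135.65
M3 S434
G1 X333.30 Y135.65 F2543
G1 X333.30 Y69.02
G1 X177.99 Y69.02
G1 X177.99 Y135.65
M5
G0 X129.48 Y121.58
M3 S853
G1 X49.85 Y75.57 F1274
G1 X293.67 Y40.63
G1 X195.66 Y61.33
G1 X259.74 Y21.72
G1 X242.86 Y127.15
G1 X129.48 Y121.58
M5
G0 X66.78 Y80.42
M3 S434
G1 X78.75 Y80.53 F2543
G1 X94.40 Y52.94
G1 X103.24 Y37.03
M5
G0 X302.69 Y53.14
M3 S853
G1 X333.94 Y79.47 F1274
G1 X360.87 Y115.49
G1 X361.77 Y128.41
M5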